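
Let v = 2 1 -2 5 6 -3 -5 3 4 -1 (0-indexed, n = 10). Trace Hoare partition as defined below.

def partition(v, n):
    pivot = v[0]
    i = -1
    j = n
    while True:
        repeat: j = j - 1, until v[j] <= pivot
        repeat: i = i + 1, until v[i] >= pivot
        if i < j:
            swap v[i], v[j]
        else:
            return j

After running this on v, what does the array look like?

pivot = v[0] = 2; i = -1, j = 10
j→9 (v[9]=-1≤2), i→0 (v[0]=2≥2); i<j, swap → -1 1 -2 5 6 -3 -5 3 4 2
j→6 (v[6]=-5≤2), i→3 (v[3]=5≥2); i<j, swap → -1 1 -2 -5 6 -3 5 3 4 2
j→5 (v[5]=-3≤2), i→4 (v[4]=6≥2); i<j, swap → -1 1 -2 -5 -3 6 5 3 4 2
j→4, i→5; i≥j, return j=4. v = -1 1 -2 -5 -3 6 5 3 4 2

-1 1 -2 -5 -3 6 5 3 4 2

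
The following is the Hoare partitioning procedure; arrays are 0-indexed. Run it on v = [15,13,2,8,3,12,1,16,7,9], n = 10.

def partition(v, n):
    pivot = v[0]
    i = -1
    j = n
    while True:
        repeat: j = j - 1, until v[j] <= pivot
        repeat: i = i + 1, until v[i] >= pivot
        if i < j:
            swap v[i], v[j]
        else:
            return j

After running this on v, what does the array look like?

[9,13,2,8,3,12,1,7,16,15]

pivot=15
j stops at 9 (9), i stops at 0 (15); swap ⇒ [9,13,2,8,3,12,1,16,7,15]
j stops at 8 (7), i stops at 7 (16); swap ⇒ [9,13,2,8,3,12,1,7,16,15]
j stops at 7, i stops at 8; i≥j ⇒ return 7. v=[9,13,2,8,3,12,1,7,16,15]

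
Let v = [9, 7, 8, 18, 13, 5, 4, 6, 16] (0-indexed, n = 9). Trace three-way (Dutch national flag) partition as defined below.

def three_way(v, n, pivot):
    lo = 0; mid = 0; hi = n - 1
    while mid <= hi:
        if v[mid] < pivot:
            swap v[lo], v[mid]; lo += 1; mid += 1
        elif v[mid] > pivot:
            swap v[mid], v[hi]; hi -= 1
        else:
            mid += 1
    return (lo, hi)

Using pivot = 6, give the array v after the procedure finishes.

pivot = 6; lo=0, mid=0, hi=8
v[mid]=9>6: swap v[0],v[8]; hi=7 → [16, 7, 8, 18, 13, 5, 4, 6, 9]
v[mid]=16>6: swap v[0],v[7]; hi=6 → [6, 7, 8, 18, 13, 5, 4, 16, 9]
v[mid]=6=6: mid=1
v[mid]=7>6: swap v[1],v[6]; hi=5 → [6, 4, 8, 18, 13, 5, 7, 16, 9]
v[mid]=4<6: swap v[0],v[1]; lo=1,mid=2 → [4, 6, 8, 18, 13, 5, 7, 16, 9]
v[mid]=8>6: swap v[2],v[5]; hi=4 → [4, 6, 5, 18, 13, 8, 7, 16, 9]
v[mid]=5<6: swap v[1],v[2]; lo=2,mid=3 → [4, 5, 6, 18, 13, 8, 7, 16, 9]
v[mid]=18>6: swap v[3],v[4]; hi=3 → [4, 5, 6, 13, 18, 8, 7, 16, 9]
v[mid]=13>6: swap v[3],v[3]; hi=2 → [4, 5, 6, 13, 18, 8, 7, 16, 9]
end: lo=2, hi=2; v = [4, 5, 6, 13, 18, 8, 7, 16, 9]

[4, 5, 6, 13, 18, 8, 7, 16, 9]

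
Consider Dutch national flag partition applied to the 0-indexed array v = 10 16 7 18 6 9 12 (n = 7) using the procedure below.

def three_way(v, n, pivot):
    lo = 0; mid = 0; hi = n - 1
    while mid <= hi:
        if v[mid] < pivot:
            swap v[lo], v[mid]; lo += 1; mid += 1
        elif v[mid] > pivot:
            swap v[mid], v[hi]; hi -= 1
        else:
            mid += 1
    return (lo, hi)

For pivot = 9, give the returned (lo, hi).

lo=0 mid=0 hi=6
10>9: swap(0,6), hi=5 ⇒ 12 16 7 18 6 9 10
12>9: swap(0,5), hi=4 ⇒ 9 16 7 18 6 12 10
9=9: mid=1
16>9: swap(1,4), hi=3 ⇒ 9 6 7 18 16 12 10
6<9: swap(0,1), lo=1 mid=2 ⇒ 6 9 7 18 16 12 10
7<9: swap(1,2), lo=2 mid=3 ⇒ 6 7 9 18 16 12 10
18>9: swap(3,3), hi=2 ⇒ 6 7 9 18 16 12 10
done. lo=2 hi=2; v=6 7 9 18 16 12 10

(2, 2)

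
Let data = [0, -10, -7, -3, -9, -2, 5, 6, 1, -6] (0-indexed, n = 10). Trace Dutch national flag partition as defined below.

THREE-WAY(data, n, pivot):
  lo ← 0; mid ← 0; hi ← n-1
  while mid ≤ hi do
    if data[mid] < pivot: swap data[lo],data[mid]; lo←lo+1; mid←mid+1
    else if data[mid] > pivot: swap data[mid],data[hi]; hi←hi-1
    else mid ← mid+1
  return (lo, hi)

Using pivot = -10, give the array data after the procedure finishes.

[-10, -7, -3, -9, -2, 5, 6, 1, -6, 0]

pivot = -10; lo=0, mid=0, hi=9
data[mid]=0>-10: swap data[0],data[9]; hi=8 → [-6, -10, -7, -3, -9, -2, 5, 6, 1, 0]
data[mid]=-6>-10: swap data[0],data[8]; hi=7 → [1, -10, -7, -3, -9, -2, 5, 6, -6, 0]
data[mid]=1>-10: swap data[0],data[7]; hi=6 → [6, -10, -7, -3, -9, -2, 5, 1, -6, 0]
data[mid]=6>-10: swap data[0],data[6]; hi=5 → [5, -10, -7, -3, -9, -2, 6, 1, -6, 0]
data[mid]=5>-10: swap data[0],data[5]; hi=4 → [-2, -10, -7, -3, -9, 5, 6, 1, -6, 0]
data[mid]=-2>-10: swap data[0],data[4]; hi=3 → [-9, -10, -7, -3, -2, 5, 6, 1, -6, 0]
data[mid]=-9>-10: swap data[0],data[3]; hi=2 → [-3, -10, -7, -9, -2, 5, 6, 1, -6, 0]
data[mid]=-3>-10: swap data[0],data[2]; hi=1 → [-7, -10, -3, -9, -2, 5, 6, 1, -6, 0]
data[mid]=-7>-10: swap data[0],data[1]; hi=0 → [-10, -7, -3, -9, -2, 5, 6, 1, -6, 0]
data[mid]=-10=-10: mid=1
end: lo=0, hi=0; data = [-10, -7, -3, -9, -2, 5, 6, 1, -6, 0]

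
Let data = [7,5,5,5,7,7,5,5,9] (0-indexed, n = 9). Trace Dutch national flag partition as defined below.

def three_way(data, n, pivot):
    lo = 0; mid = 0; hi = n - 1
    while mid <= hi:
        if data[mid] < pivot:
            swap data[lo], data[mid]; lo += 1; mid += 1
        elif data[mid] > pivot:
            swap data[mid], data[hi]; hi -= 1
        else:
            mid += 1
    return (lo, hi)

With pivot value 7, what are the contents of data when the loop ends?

lo=0 mid=0 hi=8
7=7: mid=1
5<7: swap(0,1), lo=1 mid=2 ⇒ [5,7,5,5,7,7,5,5,9]
5<7: swap(1,2), lo=2 mid=3 ⇒ [5,5,7,5,7,7,5,5,9]
5<7: swap(2,3), lo=3 mid=4 ⇒ [5,5,5,7,7,7,5,5,9]
7=7: mid=5
7=7: mid=6
5<7: swap(3,6), lo=4 mid=7 ⇒ [5,5,5,5,7,7,7,5,9]
5<7: swap(4,7), lo=5 mid=8 ⇒ [5,5,5,5,5,7,7,7,9]
9>7: swap(8,8), hi=7 ⇒ [5,5,5,5,5,7,7,7,9]
done. lo=5 hi=7; data=[5,5,5,5,5,7,7,7,9]

[5,5,5,5,5,7,7,7,9]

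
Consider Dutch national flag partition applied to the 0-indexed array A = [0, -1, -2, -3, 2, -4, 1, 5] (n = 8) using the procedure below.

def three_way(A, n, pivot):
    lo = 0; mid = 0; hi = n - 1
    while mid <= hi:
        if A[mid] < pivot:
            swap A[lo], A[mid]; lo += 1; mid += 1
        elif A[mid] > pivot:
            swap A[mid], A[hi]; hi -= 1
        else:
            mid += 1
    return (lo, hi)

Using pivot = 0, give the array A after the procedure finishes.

[-1, -2, -3, -4, 0, 1, 5, 2]

lo=0 mid=0 hi=7
0=0: mid=1
-1<0: swap(0,1), lo=1 mid=2 ⇒ [-1, 0, -2, -3, 2, -4, 1, 5]
-2<0: swap(1,2), lo=2 mid=3 ⇒ [-1, -2, 0, -3, 2, -4, 1, 5]
-3<0: swap(2,3), lo=3 mid=4 ⇒ [-1, -2, -3, 0, 2, -4, 1, 5]
2>0: swap(4,7), hi=6 ⇒ [-1, -2, -3, 0, 5, -4, 1, 2]
5>0: swap(4,6), hi=5 ⇒ [-1, -2, -3, 0, 1, -4, 5, 2]
1>0: swap(4,5), hi=4 ⇒ [-1, -2, -3, 0, -4, 1, 5, 2]
-4<0: swap(3,4), lo=4 mid=5 ⇒ [-1, -2, -3, -4, 0, 1, 5, 2]
done. lo=4 hi=4; A=[-1, -2, -3, -4, 0, 1, 5, 2]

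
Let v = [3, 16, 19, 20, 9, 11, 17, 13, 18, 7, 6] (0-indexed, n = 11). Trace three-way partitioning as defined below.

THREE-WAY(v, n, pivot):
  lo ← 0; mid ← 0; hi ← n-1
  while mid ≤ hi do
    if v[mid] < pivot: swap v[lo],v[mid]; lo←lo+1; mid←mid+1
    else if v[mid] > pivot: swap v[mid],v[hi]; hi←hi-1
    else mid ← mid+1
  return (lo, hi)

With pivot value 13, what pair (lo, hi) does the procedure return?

pivot = 13; lo=0, mid=0, hi=10
v[mid]=3<13: swap v[0],v[0]; lo=1,mid=1 → [3, 16, 19, 20, 9, 11, 17, 13, 18, 7, 6]
v[mid]=16>13: swap v[1],v[10]; hi=9 → [3, 6, 19, 20, 9, 11, 17, 13, 18, 7, 16]
v[mid]=6<13: swap v[1],v[1]; lo=2,mid=2 → [3, 6, 19, 20, 9, 11, 17, 13, 18, 7, 16]
v[mid]=19>13: swap v[2],v[9]; hi=8 → [3, 6, 7, 20, 9, 11, 17, 13, 18, 19, 16]
v[mid]=7<13: swap v[2],v[2]; lo=3,mid=3 → [3, 6, 7, 20, 9, 11, 17, 13, 18, 19, 16]
v[mid]=20>13: swap v[3],v[8]; hi=7 → [3, 6, 7, 18, 9, 11, 17, 13, 20, 19, 16]
v[mid]=18>13: swap v[3],v[7]; hi=6 → [3, 6, 7, 13, 9, 11, 17, 18, 20, 19, 16]
v[mid]=13=13: mid=4
v[mid]=9<13: swap v[3],v[4]; lo=4,mid=5 → [3, 6, 7, 9, 13, 11, 17, 18, 20, 19, 16]
v[mid]=11<13: swap v[4],v[5]; lo=5,mid=6 → [3, 6, 7, 9, 11, 13, 17, 18, 20, 19, 16]
v[mid]=17>13: swap v[6],v[6]; hi=5 → [3, 6, 7, 9, 11, 13, 17, 18, 20, 19, 16]
end: lo=5, hi=5; v = [3, 6, 7, 9, 11, 13, 17, 18, 20, 19, 16]

(5, 5)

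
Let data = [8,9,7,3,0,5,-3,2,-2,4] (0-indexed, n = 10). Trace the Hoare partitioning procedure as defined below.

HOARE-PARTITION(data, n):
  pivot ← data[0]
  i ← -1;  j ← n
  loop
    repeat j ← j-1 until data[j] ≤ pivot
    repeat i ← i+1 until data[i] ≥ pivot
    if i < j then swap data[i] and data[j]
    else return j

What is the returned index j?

7

pivot=8
j stops at 9 (4), i stops at 0 (8); swap ⇒ [4,9,7,3,0,5,-3,2,-2,8]
j stops at 8 (-2), i stops at 1 (9); swap ⇒ [4,-2,7,3,0,5,-3,2,9,8]
j stops at 7, i stops at 8; i≥j ⇒ return 7. data=[4,-2,7,3,0,5,-3,2,9,8]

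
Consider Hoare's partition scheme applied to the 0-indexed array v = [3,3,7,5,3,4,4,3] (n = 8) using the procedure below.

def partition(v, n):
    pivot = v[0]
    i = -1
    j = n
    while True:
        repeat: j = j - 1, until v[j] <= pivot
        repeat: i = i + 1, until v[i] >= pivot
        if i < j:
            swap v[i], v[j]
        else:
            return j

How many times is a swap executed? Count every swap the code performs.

pivot = v[0] = 3; i = -1, j = 8
j→7 (v[7]=3≤3), i→0 (v[0]=3≥3); i<j, swap → [3,3,7,5,3,4,4,3]
j→4 (v[4]=3≤3), i→1 (v[1]=3≥3); i<j, swap → [3,3,7,5,3,4,4,3]
j→1, i→2; i≥j, return j=1. v = [3,3,7,5,3,4,4,3]

2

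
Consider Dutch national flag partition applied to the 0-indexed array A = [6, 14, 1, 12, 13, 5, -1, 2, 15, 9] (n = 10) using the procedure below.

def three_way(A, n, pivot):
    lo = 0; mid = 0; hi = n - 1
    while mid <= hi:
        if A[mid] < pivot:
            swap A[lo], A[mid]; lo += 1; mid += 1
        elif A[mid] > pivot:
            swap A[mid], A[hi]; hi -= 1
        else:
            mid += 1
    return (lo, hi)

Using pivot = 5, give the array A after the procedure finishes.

[2, -1, 1, 5, 13, 12, 14, 15, 9, 6]

lo=0 mid=0 hi=9
6>5: swap(0,9), hi=8 ⇒ [9, 14, 1, 12, 13, 5, -1, 2, 15, 6]
9>5: swap(0,8), hi=7 ⇒ [15, 14, 1, 12, 13, 5, -1, 2, 9, 6]
15>5: swap(0,7), hi=6 ⇒ [2, 14, 1, 12, 13, 5, -1, 15, 9, 6]
2<5: swap(0,0), lo=1 mid=1 ⇒ [2, 14, 1, 12, 13, 5, -1, 15, 9, 6]
14>5: swap(1,6), hi=5 ⇒ [2, -1, 1, 12, 13, 5, 14, 15, 9, 6]
-1<5: swap(1,1), lo=2 mid=2 ⇒ [2, -1, 1, 12, 13, 5, 14, 15, 9, 6]
1<5: swap(2,2), lo=3 mid=3 ⇒ [2, -1, 1, 12, 13, 5, 14, 15, 9, 6]
12>5: swap(3,5), hi=4 ⇒ [2, -1, 1, 5, 13, 12, 14, 15, 9, 6]
5=5: mid=4
13>5: swap(4,4), hi=3 ⇒ [2, -1, 1, 5, 13, 12, 14, 15, 9, 6]
done. lo=3 hi=3; A=[2, -1, 1, 5, 13, 12, 14, 15, 9, 6]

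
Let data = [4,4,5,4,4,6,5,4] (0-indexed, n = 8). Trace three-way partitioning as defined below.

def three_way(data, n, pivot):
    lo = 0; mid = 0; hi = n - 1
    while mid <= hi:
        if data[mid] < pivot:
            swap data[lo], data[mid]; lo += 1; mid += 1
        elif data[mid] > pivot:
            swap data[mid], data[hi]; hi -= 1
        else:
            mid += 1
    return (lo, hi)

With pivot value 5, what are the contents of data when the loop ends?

lo=0 mid=0 hi=7
4<5: swap(0,0), lo=1 mid=1 ⇒ [4,4,5,4,4,6,5,4]
4<5: swap(1,1), lo=2 mid=2 ⇒ [4,4,5,4,4,6,5,4]
5=5: mid=3
4<5: swap(2,3), lo=3 mid=4 ⇒ [4,4,4,5,4,6,5,4]
4<5: swap(3,4), lo=4 mid=5 ⇒ [4,4,4,4,5,6,5,4]
6>5: swap(5,7), hi=6 ⇒ [4,4,4,4,5,4,5,6]
4<5: swap(4,5), lo=5 mid=6 ⇒ [4,4,4,4,4,5,5,6]
5=5: mid=7
done. lo=5 hi=6; data=[4,4,4,4,4,5,5,6]

[4,4,4,4,4,5,5,6]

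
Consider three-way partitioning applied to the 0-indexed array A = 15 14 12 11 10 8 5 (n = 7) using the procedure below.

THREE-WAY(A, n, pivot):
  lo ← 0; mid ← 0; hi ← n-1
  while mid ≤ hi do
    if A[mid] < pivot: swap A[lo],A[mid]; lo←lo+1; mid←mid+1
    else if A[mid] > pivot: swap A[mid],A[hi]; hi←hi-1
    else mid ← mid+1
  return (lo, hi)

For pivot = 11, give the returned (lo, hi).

pivot = 11; lo=0, mid=0, hi=6
A[mid]=15>11: swap A[0],A[6]; hi=5 → 5 14 12 11 10 8 15
A[mid]=5<11: swap A[0],A[0]; lo=1,mid=1 → 5 14 12 11 10 8 15
A[mid]=14>11: swap A[1],A[5]; hi=4 → 5 8 12 11 10 14 15
A[mid]=8<11: swap A[1],A[1]; lo=2,mid=2 → 5 8 12 11 10 14 15
A[mid]=12>11: swap A[2],A[4]; hi=3 → 5 8 10 11 12 14 15
A[mid]=10<11: swap A[2],A[2]; lo=3,mid=3 → 5 8 10 11 12 14 15
A[mid]=11=11: mid=4
end: lo=3, hi=3; A = 5 8 10 11 12 14 15

(3, 3)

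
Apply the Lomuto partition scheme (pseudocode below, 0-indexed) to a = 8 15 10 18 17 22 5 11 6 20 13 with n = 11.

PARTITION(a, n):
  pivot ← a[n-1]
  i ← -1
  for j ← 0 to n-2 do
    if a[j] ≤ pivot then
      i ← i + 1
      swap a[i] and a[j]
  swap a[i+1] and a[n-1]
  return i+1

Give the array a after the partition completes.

8 10 5 11 6 13 15 18 17 20 22

pivot = a[10] = 13; i = -1
j=0: a[0]=8 ≤ 13 → i=0, swap a[0],a[0] (no change) → 8 15 10 18 17 22 5 11 6 20 13
j=1: a[1]=15 > 13 → no swap
j=2: a[2]=10 ≤ 13 → i=1, swap a[1],a[2] → 8 10 15 18 17 22 5 11 6 20 13
j=3: a[3]=18 > 13 → no swap
j=4: a[4]=17 > 13 → no swap
j=5: a[5]=22 > 13 → no swap
j=6: a[6]=5 ≤ 13 → i=2, swap a[2],a[6] → 8 10 5 18 17 22 15 11 6 20 13
j=7: a[7]=11 ≤ 13 → i=3, swap a[3],a[7] → 8 10 5 11 17 22 15 18 6 20 13
j=8: a[8]=6 ≤ 13 → i=4, swap a[4],a[8] → 8 10 5 11 6 22 15 18 17 20 13
j=9: a[9]=20 > 13 → no swap
final swap a[5],a[10] → 8 10 5 11 6 13 15 18 17 20 22; return 5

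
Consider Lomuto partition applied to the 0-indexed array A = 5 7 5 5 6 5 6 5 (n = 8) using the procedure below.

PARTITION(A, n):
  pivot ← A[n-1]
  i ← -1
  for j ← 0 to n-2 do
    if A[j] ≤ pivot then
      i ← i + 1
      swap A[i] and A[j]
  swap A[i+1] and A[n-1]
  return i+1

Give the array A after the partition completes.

pivot = A[7] = 5; i = -1
j=0: A[0]=5 ≤ 5 → i=0, swap A[0],A[0] (no change) → 5 7 5 5 6 5 6 5
j=1: A[1]=7 > 5 → no swap
j=2: A[2]=5 ≤ 5 → i=1, swap A[1],A[2] → 5 5 7 5 6 5 6 5
j=3: A[3]=5 ≤ 5 → i=2, swap A[2],A[3] → 5 5 5 7 6 5 6 5
j=4: A[4]=6 > 5 → no swap
j=5: A[5]=5 ≤ 5 → i=3, swap A[3],A[5] → 5 5 5 5 6 7 6 5
j=6: A[6]=6 > 5 → no swap
final swap A[4],A[7] → 5 5 5 5 5 7 6 6; return 4

5 5 5 5 5 7 6 6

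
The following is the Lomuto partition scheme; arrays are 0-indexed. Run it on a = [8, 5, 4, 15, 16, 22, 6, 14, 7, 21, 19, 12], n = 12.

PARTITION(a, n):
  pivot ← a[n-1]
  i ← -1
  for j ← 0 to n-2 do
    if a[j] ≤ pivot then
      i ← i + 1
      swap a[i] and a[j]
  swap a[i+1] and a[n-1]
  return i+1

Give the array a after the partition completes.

pivot=12, i=-1
j=0: 8≤12, i=0, swap(0,0) ⇒ [8, 5, 4, 15, 16, 22, 6, 14, 7, 21, 19, 12]
j=1: 5≤12, i=1, swap(1,1) ⇒ [8, 5, 4, 15, 16, 22, 6, 14, 7, 21, 19, 12]
j=2: 4≤12, i=2, swap(2,2) ⇒ [8, 5, 4, 15, 16, 22, 6, 14, 7, 21, 19, 12]
j=3: 15>12, skip
j=4: 16>12, skip
j=5: 22>12, skip
j=6: 6≤12, i=3, swap(3,6) ⇒ [8, 5, 4, 6, 16, 22, 15, 14, 7, 21, 19, 12]
j=7: 14>12, skip
j=8: 7≤12, i=4, swap(4,8) ⇒ [8, 5, 4, 6, 7, 22, 15, 14, 16, 21, 19, 12]
j=9: 21>12, skip
j=10: 19>12, skip
swap(5,11) ⇒ [8, 5, 4, 6, 7, 12, 15, 14, 16, 21, 19, 22]; return 5

[8, 5, 4, 6, 7, 12, 15, 14, 16, 21, 19, 22]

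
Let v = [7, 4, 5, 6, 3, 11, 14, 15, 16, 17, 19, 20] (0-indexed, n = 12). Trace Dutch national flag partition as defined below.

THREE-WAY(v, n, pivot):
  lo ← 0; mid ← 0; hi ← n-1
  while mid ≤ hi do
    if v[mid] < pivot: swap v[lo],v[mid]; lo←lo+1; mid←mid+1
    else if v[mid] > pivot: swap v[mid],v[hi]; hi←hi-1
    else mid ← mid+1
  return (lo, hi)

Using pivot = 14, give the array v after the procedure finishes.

[7, 4, 5, 6, 3, 11, 14, 16, 17, 19, 20, 15]

lo=0 mid=0 hi=11
7<14: swap(0,0), lo=1 mid=1 ⇒ [7, 4, 5, 6, 3, 11, 14, 15, 16, 17, 19, 20]
4<14: swap(1,1), lo=2 mid=2 ⇒ [7, 4, 5, 6, 3, 11, 14, 15, 16, 17, 19, 20]
5<14: swap(2,2), lo=3 mid=3 ⇒ [7, 4, 5, 6, 3, 11, 14, 15, 16, 17, 19, 20]
6<14: swap(3,3), lo=4 mid=4 ⇒ [7, 4, 5, 6, 3, 11, 14, 15, 16, 17, 19, 20]
3<14: swap(4,4), lo=5 mid=5 ⇒ [7, 4, 5, 6, 3, 11, 14, 15, 16, 17, 19, 20]
11<14: swap(5,5), lo=6 mid=6 ⇒ [7, 4, 5, 6, 3, 11, 14, 15, 16, 17, 19, 20]
14=14: mid=7
15>14: swap(7,11), hi=10 ⇒ [7, 4, 5, 6, 3, 11, 14, 20, 16, 17, 19, 15]
20>14: swap(7,10), hi=9 ⇒ [7, 4, 5, 6, 3, 11, 14, 19, 16, 17, 20, 15]
19>14: swap(7,9), hi=8 ⇒ [7, 4, 5, 6, 3, 11, 14, 17, 16, 19, 20, 15]
17>14: swap(7,8), hi=7 ⇒ [7, 4, 5, 6, 3, 11, 14, 16, 17, 19, 20, 15]
16>14: swap(7,7), hi=6 ⇒ [7, 4, 5, 6, 3, 11, 14, 16, 17, 19, 20, 15]
done. lo=6 hi=6; v=[7, 4, 5, 6, 3, 11, 14, 16, 17, 19, 20, 15]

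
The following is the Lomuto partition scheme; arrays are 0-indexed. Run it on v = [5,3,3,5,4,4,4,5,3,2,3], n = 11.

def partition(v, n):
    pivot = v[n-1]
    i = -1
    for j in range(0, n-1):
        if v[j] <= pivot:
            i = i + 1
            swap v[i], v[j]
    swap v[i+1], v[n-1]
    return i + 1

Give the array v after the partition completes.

pivot = v[10] = 3; i = -1
j=0: v[0]=5 > 3 → no swap
j=1: v[1]=3 ≤ 3 → i=0, swap v[0],v[1] → [3,5,3,5,4,4,4,5,3,2,3]
j=2: v[2]=3 ≤ 3 → i=1, swap v[1],v[2] → [3,3,5,5,4,4,4,5,3,2,3]
j=3: v[3]=5 > 3 → no swap
j=4: v[4]=4 > 3 → no swap
j=5: v[5]=4 > 3 → no swap
j=6: v[6]=4 > 3 → no swap
j=7: v[7]=5 > 3 → no swap
j=8: v[8]=3 ≤ 3 → i=2, swap v[2],v[8] → [3,3,3,5,4,4,4,5,5,2,3]
j=9: v[9]=2 ≤ 3 → i=3, swap v[3],v[9] → [3,3,3,2,4,4,4,5,5,5,3]
final swap v[4],v[10] → [3,3,3,2,3,4,4,5,5,5,4]; return 4

[3,3,3,2,3,4,4,5,5,5,4]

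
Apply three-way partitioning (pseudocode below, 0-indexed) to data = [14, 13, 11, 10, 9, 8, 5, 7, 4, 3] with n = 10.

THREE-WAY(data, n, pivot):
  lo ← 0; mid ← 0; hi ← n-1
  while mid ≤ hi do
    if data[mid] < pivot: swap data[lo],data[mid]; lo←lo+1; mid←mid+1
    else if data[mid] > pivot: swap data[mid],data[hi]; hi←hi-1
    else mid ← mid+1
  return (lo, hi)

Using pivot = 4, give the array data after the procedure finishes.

[3, 4, 10, 9, 8, 5, 7, 11, 13, 14]

pivot = 4; lo=0, mid=0, hi=9
data[mid]=14>4: swap data[0],data[9]; hi=8 → [3, 13, 11, 10, 9, 8, 5, 7, 4, 14]
data[mid]=3<4: swap data[0],data[0]; lo=1,mid=1 → [3, 13, 11, 10, 9, 8, 5, 7, 4, 14]
data[mid]=13>4: swap data[1],data[8]; hi=7 → [3, 4, 11, 10, 9, 8, 5, 7, 13, 14]
data[mid]=4=4: mid=2
data[mid]=11>4: swap data[2],data[7]; hi=6 → [3, 4, 7, 10, 9, 8, 5, 11, 13, 14]
data[mid]=7>4: swap data[2],data[6]; hi=5 → [3, 4, 5, 10, 9, 8, 7, 11, 13, 14]
data[mid]=5>4: swap data[2],data[5]; hi=4 → [3, 4, 8, 10, 9, 5, 7, 11, 13, 14]
data[mid]=8>4: swap data[2],data[4]; hi=3 → [3, 4, 9, 10, 8, 5, 7, 11, 13, 14]
data[mid]=9>4: swap data[2],data[3]; hi=2 → [3, 4, 10, 9, 8, 5, 7, 11, 13, 14]
data[mid]=10>4: swap data[2],data[2]; hi=1 → [3, 4, 10, 9, 8, 5, 7, 11, 13, 14]
end: lo=1, hi=1; data = [3, 4, 10, 9, 8, 5, 7, 11, 13, 14]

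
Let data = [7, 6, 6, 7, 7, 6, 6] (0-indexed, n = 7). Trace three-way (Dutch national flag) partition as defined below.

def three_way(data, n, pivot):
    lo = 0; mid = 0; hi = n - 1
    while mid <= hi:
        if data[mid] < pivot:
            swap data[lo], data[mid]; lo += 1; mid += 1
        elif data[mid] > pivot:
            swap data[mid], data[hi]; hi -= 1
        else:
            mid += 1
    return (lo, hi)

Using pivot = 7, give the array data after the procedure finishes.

lo=0 mid=0 hi=6
7=7: mid=1
6<7: swap(0,1), lo=1 mid=2 ⇒ [6, 7, 6, 7, 7, 6, 6]
6<7: swap(1,2), lo=2 mid=3 ⇒ [6, 6, 7, 7, 7, 6, 6]
7=7: mid=4
7=7: mid=5
6<7: swap(2,5), lo=3 mid=6 ⇒ [6, 6, 6, 7, 7, 7, 6]
6<7: swap(3,6), lo=4 mid=7 ⇒ [6, 6, 6, 6, 7, 7, 7]
done. lo=4 hi=6; data=[6, 6, 6, 6, 7, 7, 7]

[6, 6, 6, 6, 7, 7, 7]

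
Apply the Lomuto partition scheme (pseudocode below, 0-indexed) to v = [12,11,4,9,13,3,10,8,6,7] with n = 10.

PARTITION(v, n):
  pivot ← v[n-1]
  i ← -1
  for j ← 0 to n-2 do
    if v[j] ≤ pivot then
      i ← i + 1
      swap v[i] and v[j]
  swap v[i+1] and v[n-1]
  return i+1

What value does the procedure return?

3

pivot = v[9] = 7; i = -1
j=0: v[0]=12 > 7 → no swap
j=1: v[1]=11 > 7 → no swap
j=2: v[2]=4 ≤ 7 → i=0, swap v[0],v[2] → [4,11,12,9,13,3,10,8,6,7]
j=3: v[3]=9 > 7 → no swap
j=4: v[4]=13 > 7 → no swap
j=5: v[5]=3 ≤ 7 → i=1, swap v[1],v[5] → [4,3,12,9,13,11,10,8,6,7]
j=6: v[6]=10 > 7 → no swap
j=7: v[7]=8 > 7 → no swap
j=8: v[8]=6 ≤ 7 → i=2, swap v[2],v[8] → [4,3,6,9,13,11,10,8,12,7]
final swap v[3],v[9] → [4,3,6,7,13,11,10,8,12,9]; return 3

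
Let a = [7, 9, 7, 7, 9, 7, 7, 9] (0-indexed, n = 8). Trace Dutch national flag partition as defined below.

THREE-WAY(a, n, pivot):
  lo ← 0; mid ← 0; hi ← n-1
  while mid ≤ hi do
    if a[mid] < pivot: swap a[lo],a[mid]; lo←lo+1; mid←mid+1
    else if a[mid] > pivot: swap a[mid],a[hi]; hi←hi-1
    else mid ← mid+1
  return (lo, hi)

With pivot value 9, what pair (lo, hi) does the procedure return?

(5, 7)

pivot = 9; lo=0, mid=0, hi=7
a[mid]=7<9: swap a[0],a[0]; lo=1,mid=1 → [7, 9, 7, 7, 9, 7, 7, 9]
a[mid]=9=9: mid=2
a[mid]=7<9: swap a[1],a[2]; lo=2,mid=3 → [7, 7, 9, 7, 9, 7, 7, 9]
a[mid]=7<9: swap a[2],a[3]; lo=3,mid=4 → [7, 7, 7, 9, 9, 7, 7, 9]
a[mid]=9=9: mid=5
a[mid]=7<9: swap a[3],a[5]; lo=4,mid=6 → [7, 7, 7, 7, 9, 9, 7, 9]
a[mid]=7<9: swap a[4],a[6]; lo=5,mid=7 → [7, 7, 7, 7, 7, 9, 9, 9]
a[mid]=9=9: mid=8
end: lo=5, hi=7; a = [7, 7, 7, 7, 7, 9, 9, 9]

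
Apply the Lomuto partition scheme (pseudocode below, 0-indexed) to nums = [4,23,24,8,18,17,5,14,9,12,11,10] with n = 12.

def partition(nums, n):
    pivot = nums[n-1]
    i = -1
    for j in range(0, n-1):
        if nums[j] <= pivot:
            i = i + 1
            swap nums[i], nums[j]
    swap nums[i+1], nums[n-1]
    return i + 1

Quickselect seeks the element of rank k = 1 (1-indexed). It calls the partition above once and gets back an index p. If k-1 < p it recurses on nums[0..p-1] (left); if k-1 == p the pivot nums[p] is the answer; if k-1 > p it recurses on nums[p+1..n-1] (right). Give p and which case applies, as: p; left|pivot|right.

pivot=10, i=-1
j=0: 4≤10, i=0, swap(0,0) ⇒ [4,23,24,8,18,17,5,14,9,12,11,10]
j=1: 23>10, skip
j=2: 24>10, skip
j=3: 8≤10, i=1, swap(1,3) ⇒ [4,8,24,23,18,17,5,14,9,12,11,10]
j=4: 18>10, skip
j=5: 17>10, skip
j=6: 5≤10, i=2, swap(2,6) ⇒ [4,8,5,23,18,17,24,14,9,12,11,10]
j=7: 14>10, skip
j=8: 9≤10, i=3, swap(3,8) ⇒ [4,8,5,9,18,17,24,14,23,12,11,10]
j=9: 12>10, skip
j=10: 11>10, skip
swap(4,11) ⇒ [4,8,5,9,10,17,24,14,23,12,11,18]; return 4
p = 4; k-1 = 0 < 4 ⇒ left

4; left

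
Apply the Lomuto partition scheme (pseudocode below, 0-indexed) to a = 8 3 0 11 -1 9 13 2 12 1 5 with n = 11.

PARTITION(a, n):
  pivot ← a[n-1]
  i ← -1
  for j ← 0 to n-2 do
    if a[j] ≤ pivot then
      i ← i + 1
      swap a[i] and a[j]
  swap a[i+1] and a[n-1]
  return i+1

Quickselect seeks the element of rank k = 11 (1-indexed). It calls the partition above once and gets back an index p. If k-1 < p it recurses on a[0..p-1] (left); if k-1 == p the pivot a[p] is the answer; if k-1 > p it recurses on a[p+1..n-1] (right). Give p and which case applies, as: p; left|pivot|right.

pivot=5, i=-1
j=0: 8>5, skip
j=1: 3≤5, i=0, swap(0,1) ⇒ 3 8 0 11 -1 9 13 2 12 1 5
j=2: 0≤5, i=1, swap(1,2) ⇒ 3 0 8 11 -1 9 13 2 12 1 5
j=3: 11>5, skip
j=4: -1≤5, i=2, swap(2,4) ⇒ 3 0 -1 11 8 9 13 2 12 1 5
j=5: 9>5, skip
j=6: 13>5, skip
j=7: 2≤5, i=3, swap(3,7) ⇒ 3 0 -1 2 8 9 13 11 12 1 5
j=8: 12>5, skip
j=9: 1≤5, i=4, swap(4,9) ⇒ 3 0 -1 2 1 9 13 11 12 8 5
swap(5,10) ⇒ 3 0 -1 2 1 5 13 11 12 8 9; return 5
p = 5; k-1 = 10 > 5 ⇒ right

5; right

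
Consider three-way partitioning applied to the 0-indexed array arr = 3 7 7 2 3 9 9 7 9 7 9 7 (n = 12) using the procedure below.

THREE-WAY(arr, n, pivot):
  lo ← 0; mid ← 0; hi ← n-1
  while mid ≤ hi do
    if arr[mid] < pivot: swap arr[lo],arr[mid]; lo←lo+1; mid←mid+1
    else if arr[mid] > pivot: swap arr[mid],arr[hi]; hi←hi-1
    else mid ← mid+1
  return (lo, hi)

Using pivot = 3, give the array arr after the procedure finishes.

pivot = 3; lo=0, mid=0, hi=11
arr[mid]=3=3: mid=1
arr[mid]=7>3: swap arr[1],arr[11]; hi=10 → 3 7 7 2 3 9 9 7 9 7 9 7
arr[mid]=7>3: swap arr[1],arr[10]; hi=9 → 3 9 7 2 3 9 9 7 9 7 7 7
arr[mid]=9>3: swap arr[1],arr[9]; hi=8 → 3 7 7 2 3 9 9 7 9 9 7 7
arr[mid]=7>3: swap arr[1],arr[8]; hi=7 → 3 9 7 2 3 9 9 7 7 9 7 7
arr[mid]=9>3: swap arr[1],arr[7]; hi=6 → 3 7 7 2 3 9 9 9 7 9 7 7
arr[mid]=7>3: swap arr[1],arr[6]; hi=5 → 3 9 7 2 3 9 7 9 7 9 7 7
arr[mid]=9>3: swap arr[1],arr[5]; hi=4 → 3 9 7 2 3 9 7 9 7 9 7 7
arr[mid]=9>3: swap arr[1],arr[4]; hi=3 → 3 3 7 2 9 9 7 9 7 9 7 7
arr[mid]=3=3: mid=2
arr[mid]=7>3: swap arr[2],arr[3]; hi=2 → 3 3 2 7 9 9 7 9 7 9 7 7
arr[mid]=2<3: swap arr[0],arr[2]; lo=1,mid=3 → 2 3 3 7 9 9 7 9 7 9 7 7
end: lo=1, hi=2; arr = 2 3 3 7 9 9 7 9 7 9 7 7

2 3 3 7 9 9 7 9 7 9 7 7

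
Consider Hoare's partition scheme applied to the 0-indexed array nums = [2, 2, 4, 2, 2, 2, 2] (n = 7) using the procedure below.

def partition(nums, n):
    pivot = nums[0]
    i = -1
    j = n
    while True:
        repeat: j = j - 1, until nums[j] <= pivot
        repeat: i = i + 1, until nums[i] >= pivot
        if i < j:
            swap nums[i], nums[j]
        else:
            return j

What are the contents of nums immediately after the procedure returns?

[2, 2, 2, 2, 4, 2, 2]

pivot=2
j stops at 6 (2), i stops at 0 (2); swap ⇒ [2, 2, 4, 2, 2, 2, 2]
j stops at 5 (2), i stops at 1 (2); swap ⇒ [2, 2, 4, 2, 2, 2, 2]
j stops at 4 (2), i stops at 2 (4); swap ⇒ [2, 2, 2, 2, 4, 2, 2]
j stops at 3, i stops at 3; i≥j ⇒ return 3. nums=[2, 2, 2, 2, 4, 2, 2]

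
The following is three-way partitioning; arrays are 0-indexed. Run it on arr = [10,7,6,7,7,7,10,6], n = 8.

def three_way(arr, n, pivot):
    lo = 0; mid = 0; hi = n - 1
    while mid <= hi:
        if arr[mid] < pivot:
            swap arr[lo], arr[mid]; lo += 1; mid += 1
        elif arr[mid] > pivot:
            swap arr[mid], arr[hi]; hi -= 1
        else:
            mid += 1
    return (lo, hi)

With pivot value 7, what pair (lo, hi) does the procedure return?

lo=0 mid=0 hi=7
10>7: swap(0,7), hi=6 ⇒ [6,7,6,7,7,7,10,10]
6<7: swap(0,0), lo=1 mid=1 ⇒ [6,7,6,7,7,7,10,10]
7=7: mid=2
6<7: swap(1,2), lo=2 mid=3 ⇒ [6,6,7,7,7,7,10,10]
7=7: mid=4
7=7: mid=5
7=7: mid=6
10>7: swap(6,6), hi=5 ⇒ [6,6,7,7,7,7,10,10]
done. lo=2 hi=5; arr=[6,6,7,7,7,7,10,10]

(2, 5)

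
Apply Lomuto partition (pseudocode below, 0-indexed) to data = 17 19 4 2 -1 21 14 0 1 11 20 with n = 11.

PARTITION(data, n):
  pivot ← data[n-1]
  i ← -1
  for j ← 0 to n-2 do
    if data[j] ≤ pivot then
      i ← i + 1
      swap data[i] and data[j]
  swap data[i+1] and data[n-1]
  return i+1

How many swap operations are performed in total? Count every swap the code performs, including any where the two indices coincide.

10

pivot = data[10] = 20; i = -1
j=0: data[0]=17 ≤ 20 → i=0, swap data[0],data[0] (no change) → 17 19 4 2 -1 21 14 0 1 11 20
j=1: data[1]=19 ≤ 20 → i=1, swap data[1],data[1] (no change) → 17 19 4 2 -1 21 14 0 1 11 20
j=2: data[2]=4 ≤ 20 → i=2, swap data[2],data[2] (no change) → 17 19 4 2 -1 21 14 0 1 11 20
j=3: data[3]=2 ≤ 20 → i=3, swap data[3],data[3] (no change) → 17 19 4 2 -1 21 14 0 1 11 20
j=4: data[4]=-1 ≤ 20 → i=4, swap data[4],data[4] (no change) → 17 19 4 2 -1 21 14 0 1 11 20
j=5: data[5]=21 > 20 → no swap
j=6: data[6]=14 ≤ 20 → i=5, swap data[5],data[6] → 17 19 4 2 -1 14 21 0 1 11 20
j=7: data[7]=0 ≤ 20 → i=6, swap data[6],data[7] → 17 19 4 2 -1 14 0 21 1 11 20
j=8: data[8]=1 ≤ 20 → i=7, swap data[7],data[8] → 17 19 4 2 -1 14 0 1 21 11 20
j=9: data[9]=11 ≤ 20 → i=8, swap data[8],data[9] → 17 19 4 2 -1 14 0 1 11 21 20
final swap data[9],data[10] → 17 19 4 2 -1 14 0 1 11 20 21; return 9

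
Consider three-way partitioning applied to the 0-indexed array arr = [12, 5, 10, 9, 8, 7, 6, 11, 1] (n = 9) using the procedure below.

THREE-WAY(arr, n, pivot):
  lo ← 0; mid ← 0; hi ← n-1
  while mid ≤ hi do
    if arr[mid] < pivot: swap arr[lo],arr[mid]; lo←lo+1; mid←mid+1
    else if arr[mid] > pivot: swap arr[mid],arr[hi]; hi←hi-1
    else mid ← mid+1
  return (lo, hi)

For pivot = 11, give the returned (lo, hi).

(7, 7)

pivot = 11; lo=0, mid=0, hi=8
arr[mid]=12>11: swap arr[0],arr[8]; hi=7 → [1, 5, 10, 9, 8, 7, 6, 11, 12]
arr[mid]=1<11: swap arr[0],arr[0]; lo=1,mid=1 → [1, 5, 10, 9, 8, 7, 6, 11, 12]
arr[mid]=5<11: swap arr[1],arr[1]; lo=2,mid=2 → [1, 5, 10, 9, 8, 7, 6, 11, 12]
arr[mid]=10<11: swap arr[2],arr[2]; lo=3,mid=3 → [1, 5, 10, 9, 8, 7, 6, 11, 12]
arr[mid]=9<11: swap arr[3],arr[3]; lo=4,mid=4 → [1, 5, 10, 9, 8, 7, 6, 11, 12]
arr[mid]=8<11: swap arr[4],arr[4]; lo=5,mid=5 → [1, 5, 10, 9, 8, 7, 6, 11, 12]
arr[mid]=7<11: swap arr[5],arr[5]; lo=6,mid=6 → [1, 5, 10, 9, 8, 7, 6, 11, 12]
arr[mid]=6<11: swap arr[6],arr[6]; lo=7,mid=7 → [1, 5, 10, 9, 8, 7, 6, 11, 12]
arr[mid]=11=11: mid=8
end: lo=7, hi=7; arr = [1, 5, 10, 9, 8, 7, 6, 11, 12]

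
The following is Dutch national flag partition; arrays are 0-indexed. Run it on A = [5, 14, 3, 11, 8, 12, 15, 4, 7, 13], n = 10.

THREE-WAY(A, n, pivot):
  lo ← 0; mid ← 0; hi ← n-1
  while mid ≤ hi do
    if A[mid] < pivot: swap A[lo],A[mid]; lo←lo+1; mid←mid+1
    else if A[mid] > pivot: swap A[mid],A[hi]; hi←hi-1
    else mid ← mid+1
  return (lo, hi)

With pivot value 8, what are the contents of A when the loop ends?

[5, 7, 3, 4, 8, 15, 12, 11, 13, 14]

pivot = 8; lo=0, mid=0, hi=9
A[mid]=5<8: swap A[0],A[0]; lo=1,mid=1 → [5, 14, 3, 11, 8, 12, 15, 4, 7, 13]
A[mid]=14>8: swap A[1],A[9]; hi=8 → [5, 13, 3, 11, 8, 12, 15, 4, 7, 14]
A[mid]=13>8: swap A[1],A[8]; hi=7 → [5, 7, 3, 11, 8, 12, 15, 4, 13, 14]
A[mid]=7<8: swap A[1],A[1]; lo=2,mid=2 → [5, 7, 3, 11, 8, 12, 15, 4, 13, 14]
A[mid]=3<8: swap A[2],A[2]; lo=3,mid=3 → [5, 7, 3, 11, 8, 12, 15, 4, 13, 14]
A[mid]=11>8: swap A[3],A[7]; hi=6 → [5, 7, 3, 4, 8, 12, 15, 11, 13, 14]
A[mid]=4<8: swap A[3],A[3]; lo=4,mid=4 → [5, 7, 3, 4, 8, 12, 15, 11, 13, 14]
A[mid]=8=8: mid=5
A[mid]=12>8: swap A[5],A[6]; hi=5 → [5, 7, 3, 4, 8, 15, 12, 11, 13, 14]
A[mid]=15>8: swap A[5],A[5]; hi=4 → [5, 7, 3, 4, 8, 15, 12, 11, 13, 14]
end: lo=4, hi=4; A = [5, 7, 3, 4, 8, 15, 12, 11, 13, 14]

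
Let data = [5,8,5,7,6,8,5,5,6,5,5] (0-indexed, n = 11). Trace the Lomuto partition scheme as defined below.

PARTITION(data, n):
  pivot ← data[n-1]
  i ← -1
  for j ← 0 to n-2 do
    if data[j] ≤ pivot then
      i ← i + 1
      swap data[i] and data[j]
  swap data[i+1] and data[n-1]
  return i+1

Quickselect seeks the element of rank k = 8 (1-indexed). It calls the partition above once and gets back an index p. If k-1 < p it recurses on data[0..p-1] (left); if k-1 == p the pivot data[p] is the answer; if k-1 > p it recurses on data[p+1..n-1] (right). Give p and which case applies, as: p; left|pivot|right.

5; right

pivot = data[10] = 5; i = -1
j=0: data[0]=5 ≤ 5 → i=0, swap data[0],data[0] (no change) → [5,8,5,7,6,8,5,5,6,5,5]
j=1: data[1]=8 > 5 → no swap
j=2: data[2]=5 ≤ 5 → i=1, swap data[1],data[2] → [5,5,8,7,6,8,5,5,6,5,5]
j=3: data[3]=7 > 5 → no swap
j=4: data[4]=6 > 5 → no swap
j=5: data[5]=8 > 5 → no swap
j=6: data[6]=5 ≤ 5 → i=2, swap data[2],data[6] → [5,5,5,7,6,8,8,5,6,5,5]
j=7: data[7]=5 ≤ 5 → i=3, swap data[3],data[7] → [5,5,5,5,6,8,8,7,6,5,5]
j=8: data[8]=6 > 5 → no swap
j=9: data[9]=5 ≤ 5 → i=4, swap data[4],data[9] → [5,5,5,5,5,8,8,7,6,6,5]
final swap data[5],data[10] → [5,5,5,5,5,5,8,7,6,6,8]; return 5
p = 5; k-1 = 7 > 5 ⇒ right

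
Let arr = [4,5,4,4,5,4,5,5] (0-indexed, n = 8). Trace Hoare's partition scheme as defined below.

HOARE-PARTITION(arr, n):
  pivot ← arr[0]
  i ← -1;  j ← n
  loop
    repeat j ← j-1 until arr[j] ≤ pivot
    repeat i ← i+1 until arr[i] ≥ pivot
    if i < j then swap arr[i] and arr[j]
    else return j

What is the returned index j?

2

pivot=4
j stops at 5 (4), i stops at 0 (4); swap ⇒ [4,5,4,4,5,4,5,5]
j stops at 3 (4), i stops at 1 (5); swap ⇒ [4,4,4,5,5,4,5,5]
j stops at 2, i stops at 2; i≥j ⇒ return 2. arr=[4,4,4,5,5,4,5,5]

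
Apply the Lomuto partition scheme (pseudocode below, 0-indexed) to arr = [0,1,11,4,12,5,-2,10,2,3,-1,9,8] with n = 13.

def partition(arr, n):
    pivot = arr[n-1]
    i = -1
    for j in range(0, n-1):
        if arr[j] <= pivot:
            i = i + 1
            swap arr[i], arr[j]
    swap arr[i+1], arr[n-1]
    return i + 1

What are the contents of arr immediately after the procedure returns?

[0,1,4,5,-2,2,3,-1,8,12,10,9,11]

pivot=8, i=-1
j=0: 0≤8, i=0, swap(0,0) ⇒ [0,1,11,4,12,5,-2,10,2,3,-1,9,8]
j=1: 1≤8, i=1, swap(1,1) ⇒ [0,1,11,4,12,5,-2,10,2,3,-1,9,8]
j=2: 11>8, skip
j=3: 4≤8, i=2, swap(2,3) ⇒ [0,1,4,11,12,5,-2,10,2,3,-1,9,8]
j=4: 12>8, skip
j=5: 5≤8, i=3, swap(3,5) ⇒ [0,1,4,5,12,11,-2,10,2,3,-1,9,8]
j=6: -2≤8, i=4, swap(4,6) ⇒ [0,1,4,5,-2,11,12,10,2,3,-1,9,8]
j=7: 10>8, skip
j=8: 2≤8, i=5, swap(5,8) ⇒ [0,1,4,5,-2,2,12,10,11,3,-1,9,8]
j=9: 3≤8, i=6, swap(6,9) ⇒ [0,1,4,5,-2,2,3,10,11,12,-1,9,8]
j=10: -1≤8, i=7, swap(7,10) ⇒ [0,1,4,5,-2,2,3,-1,11,12,10,9,8]
j=11: 9>8, skip
swap(8,12) ⇒ [0,1,4,5,-2,2,3,-1,8,12,10,9,11]; return 8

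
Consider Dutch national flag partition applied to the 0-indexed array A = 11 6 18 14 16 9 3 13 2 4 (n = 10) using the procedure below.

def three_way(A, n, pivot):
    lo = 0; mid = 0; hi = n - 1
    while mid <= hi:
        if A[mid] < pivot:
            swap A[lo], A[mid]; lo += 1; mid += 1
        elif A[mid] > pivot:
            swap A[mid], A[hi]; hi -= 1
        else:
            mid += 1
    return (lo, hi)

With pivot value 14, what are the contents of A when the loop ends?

pivot = 14; lo=0, mid=0, hi=9
A[mid]=11<14: swap A[0],A[0]; lo=1,mid=1 → 11 6 18 14 16 9 3 13 2 4
A[mid]=6<14: swap A[1],A[1]; lo=2,mid=2 → 11 6 18 14 16 9 3 13 2 4
A[mid]=18>14: swap A[2],A[9]; hi=8 → 11 6 4 14 16 9 3 13 2 18
A[mid]=4<14: swap A[2],A[2]; lo=3,mid=3 → 11 6 4 14 16 9 3 13 2 18
A[mid]=14=14: mid=4
A[mid]=16>14: swap A[4],A[8]; hi=7 → 11 6 4 14 2 9 3 13 16 18
A[mid]=2<14: swap A[3],A[4]; lo=4,mid=5 → 11 6 4 2 14 9 3 13 16 18
A[mid]=9<14: swap A[4],A[5]; lo=5,mid=6 → 11 6 4 2 9 14 3 13 16 18
A[mid]=3<14: swap A[5],A[6]; lo=6,mid=7 → 11 6 4 2 9 3 14 13 16 18
A[mid]=13<14: swap A[6],A[7]; lo=7,mid=8 → 11 6 4 2 9 3 13 14 16 18
end: lo=7, hi=7; A = 11 6 4 2 9 3 13 14 16 18

11 6 4 2 9 3 13 14 16 18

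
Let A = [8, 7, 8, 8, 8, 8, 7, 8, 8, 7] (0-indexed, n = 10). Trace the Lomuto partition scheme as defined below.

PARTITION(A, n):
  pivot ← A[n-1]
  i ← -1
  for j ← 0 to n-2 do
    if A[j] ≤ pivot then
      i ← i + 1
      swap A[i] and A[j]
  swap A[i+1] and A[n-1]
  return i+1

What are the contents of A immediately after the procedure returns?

pivot=7, i=-1
j=0: 8>7, skip
j=1: 7≤7, i=0, swap(0,1) ⇒ [7, 8, 8, 8, 8, 8, 7, 8, 8, 7]
j=2: 8>7, skip
j=3: 8>7, skip
j=4: 8>7, skip
j=5: 8>7, skip
j=6: 7≤7, i=1, swap(1,6) ⇒ [7, 7, 8, 8, 8, 8, 8, 8, 8, 7]
j=7: 8>7, skip
j=8: 8>7, skip
swap(2,9) ⇒ [7, 7, 7, 8, 8, 8, 8, 8, 8, 8]; return 2

[7, 7, 7, 8, 8, 8, 8, 8, 8, 8]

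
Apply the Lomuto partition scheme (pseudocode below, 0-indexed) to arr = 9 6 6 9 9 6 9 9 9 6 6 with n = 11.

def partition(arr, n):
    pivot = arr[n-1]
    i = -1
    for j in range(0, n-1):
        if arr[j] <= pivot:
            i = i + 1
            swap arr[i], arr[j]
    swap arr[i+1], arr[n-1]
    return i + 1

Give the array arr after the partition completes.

6 6 6 6 6 9 9 9 9 9 9

pivot=6, i=-1
j=0: 9>6, skip
j=1: 6≤6, i=0, swap(0,1) ⇒ 6 9 6 9 9 6 9 9 9 6 6
j=2: 6≤6, i=1, swap(1,2) ⇒ 6 6 9 9 9 6 9 9 9 6 6
j=3: 9>6, skip
j=4: 9>6, skip
j=5: 6≤6, i=2, swap(2,5) ⇒ 6 6 6 9 9 9 9 9 9 6 6
j=6: 9>6, skip
j=7: 9>6, skip
j=8: 9>6, skip
j=9: 6≤6, i=3, swap(3,9) ⇒ 6 6 6 6 9 9 9 9 9 9 6
swap(4,10) ⇒ 6 6 6 6 6 9 9 9 9 9 9; return 4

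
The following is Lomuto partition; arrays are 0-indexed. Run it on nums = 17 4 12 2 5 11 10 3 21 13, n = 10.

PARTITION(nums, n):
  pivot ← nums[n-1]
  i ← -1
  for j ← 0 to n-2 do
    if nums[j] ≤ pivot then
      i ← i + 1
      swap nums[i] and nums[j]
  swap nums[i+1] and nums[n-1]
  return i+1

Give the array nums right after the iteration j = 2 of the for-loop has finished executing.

4 12 17 2 5 11 10 3 21 13

pivot = nums[9] = 13; i = -1
j=0: nums[0]=17 > 13 → no swap
j=1: nums[1]=4 ≤ 13 → i=0, swap nums[0],nums[1] → 4 17 12 2 5 11 10 3 21 13
j=2: nums[2]=12 ≤ 13 → i=1, swap nums[1],nums[2] → 4 12 17 2 5 11 10 3 21 13
(after j=2) nums = 4 12 17 2 5 11 10 3 21 13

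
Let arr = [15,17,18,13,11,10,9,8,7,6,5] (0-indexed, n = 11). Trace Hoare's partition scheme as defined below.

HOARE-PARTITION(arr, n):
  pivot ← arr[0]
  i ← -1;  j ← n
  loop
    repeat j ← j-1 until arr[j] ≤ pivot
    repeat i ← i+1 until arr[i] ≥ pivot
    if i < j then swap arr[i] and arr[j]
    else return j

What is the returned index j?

7

pivot=15
j stops at 10 (5), i stops at 0 (15); swap ⇒ [5,17,18,13,11,10,9,8,7,6,15]
j stops at 9 (6), i stops at 1 (17); swap ⇒ [5,6,18,13,11,10,9,8,7,17,15]
j stops at 8 (7), i stops at 2 (18); swap ⇒ [5,6,7,13,11,10,9,8,18,17,15]
j stops at 7, i stops at 8; i≥j ⇒ return 7. arr=[5,6,7,13,11,10,9,8,18,17,15]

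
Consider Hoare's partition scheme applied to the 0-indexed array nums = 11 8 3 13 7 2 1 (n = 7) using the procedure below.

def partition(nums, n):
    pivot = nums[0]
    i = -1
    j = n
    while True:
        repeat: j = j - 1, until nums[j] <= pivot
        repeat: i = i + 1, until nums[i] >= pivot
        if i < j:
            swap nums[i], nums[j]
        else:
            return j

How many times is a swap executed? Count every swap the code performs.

2

pivot=11
j stops at 6 (1), i stops at 0 (11); swap ⇒ 1 8 3 13 7 2 11
j stops at 5 (2), i stops at 3 (13); swap ⇒ 1 8 3 2 7 13 11
j stops at 4, i stops at 5; i≥j ⇒ return 4. nums=1 8 3 2 7 13 11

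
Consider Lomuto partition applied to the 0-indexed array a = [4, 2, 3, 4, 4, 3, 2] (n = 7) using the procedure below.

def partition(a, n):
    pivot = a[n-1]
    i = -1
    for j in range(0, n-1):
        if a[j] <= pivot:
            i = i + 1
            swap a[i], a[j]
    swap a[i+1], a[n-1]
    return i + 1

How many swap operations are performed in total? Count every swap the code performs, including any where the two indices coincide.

2

pivot = a[6] = 2; i = -1
j=0: a[0]=4 > 2 → no swap
j=1: a[1]=2 ≤ 2 → i=0, swap a[0],a[1] → [2, 4, 3, 4, 4, 3, 2]
j=2: a[2]=3 > 2 → no swap
j=3: a[3]=4 > 2 → no swap
j=4: a[4]=4 > 2 → no swap
j=5: a[5]=3 > 2 → no swap
final swap a[1],a[6] → [2, 2, 3, 4, 4, 3, 4]; return 1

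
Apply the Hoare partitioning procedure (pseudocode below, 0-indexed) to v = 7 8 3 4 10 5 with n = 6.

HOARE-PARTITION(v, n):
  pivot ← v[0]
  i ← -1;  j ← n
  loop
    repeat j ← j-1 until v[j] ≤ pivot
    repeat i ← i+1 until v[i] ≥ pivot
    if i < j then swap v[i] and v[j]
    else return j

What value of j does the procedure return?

2

pivot = v[0] = 7; i = -1, j = 6
j→5 (v[5]=5≤7), i→0 (v[0]=7≥7); i<j, swap → 5 8 3 4 10 7
j→3 (v[3]=4≤7), i→1 (v[1]=8≥7); i<j, swap → 5 4 3 8 10 7
j→2, i→3; i≥j, return j=2. v = 5 4 3 8 10 7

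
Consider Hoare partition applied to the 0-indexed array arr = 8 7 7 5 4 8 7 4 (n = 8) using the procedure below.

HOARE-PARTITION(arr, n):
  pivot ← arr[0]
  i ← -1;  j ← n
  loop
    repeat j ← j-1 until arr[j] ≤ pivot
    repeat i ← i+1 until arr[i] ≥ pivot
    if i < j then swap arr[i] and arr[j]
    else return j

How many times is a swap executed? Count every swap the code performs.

pivot = arr[0] = 8; i = -1, j = 8
j→7 (arr[7]=4≤8), i→0 (arr[0]=8≥8); i<j, swap → 4 7 7 5 4 8 7 8
j→6 (arr[6]=7≤8), i→5 (arr[5]=8≥8); i<j, swap → 4 7 7 5 4 7 8 8
j→5, i→6; i≥j, return j=5. arr = 4 7 7 5 4 7 8 8

2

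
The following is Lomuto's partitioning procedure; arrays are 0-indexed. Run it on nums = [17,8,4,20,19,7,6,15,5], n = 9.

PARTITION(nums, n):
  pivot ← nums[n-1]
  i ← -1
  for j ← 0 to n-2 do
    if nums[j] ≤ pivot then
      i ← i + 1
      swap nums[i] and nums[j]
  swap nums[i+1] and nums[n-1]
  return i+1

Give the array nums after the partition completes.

[4,5,17,20,19,7,6,15,8]

pivot = nums[8] = 5; i = -1
j=0: nums[0]=17 > 5 → no swap
j=1: nums[1]=8 > 5 → no swap
j=2: nums[2]=4 ≤ 5 → i=0, swap nums[0],nums[2] → [4,8,17,20,19,7,6,15,5]
j=3: nums[3]=20 > 5 → no swap
j=4: nums[4]=19 > 5 → no swap
j=5: nums[5]=7 > 5 → no swap
j=6: nums[6]=6 > 5 → no swap
j=7: nums[7]=15 > 5 → no swap
final swap nums[1],nums[8] → [4,5,17,20,19,7,6,15,8]; return 1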